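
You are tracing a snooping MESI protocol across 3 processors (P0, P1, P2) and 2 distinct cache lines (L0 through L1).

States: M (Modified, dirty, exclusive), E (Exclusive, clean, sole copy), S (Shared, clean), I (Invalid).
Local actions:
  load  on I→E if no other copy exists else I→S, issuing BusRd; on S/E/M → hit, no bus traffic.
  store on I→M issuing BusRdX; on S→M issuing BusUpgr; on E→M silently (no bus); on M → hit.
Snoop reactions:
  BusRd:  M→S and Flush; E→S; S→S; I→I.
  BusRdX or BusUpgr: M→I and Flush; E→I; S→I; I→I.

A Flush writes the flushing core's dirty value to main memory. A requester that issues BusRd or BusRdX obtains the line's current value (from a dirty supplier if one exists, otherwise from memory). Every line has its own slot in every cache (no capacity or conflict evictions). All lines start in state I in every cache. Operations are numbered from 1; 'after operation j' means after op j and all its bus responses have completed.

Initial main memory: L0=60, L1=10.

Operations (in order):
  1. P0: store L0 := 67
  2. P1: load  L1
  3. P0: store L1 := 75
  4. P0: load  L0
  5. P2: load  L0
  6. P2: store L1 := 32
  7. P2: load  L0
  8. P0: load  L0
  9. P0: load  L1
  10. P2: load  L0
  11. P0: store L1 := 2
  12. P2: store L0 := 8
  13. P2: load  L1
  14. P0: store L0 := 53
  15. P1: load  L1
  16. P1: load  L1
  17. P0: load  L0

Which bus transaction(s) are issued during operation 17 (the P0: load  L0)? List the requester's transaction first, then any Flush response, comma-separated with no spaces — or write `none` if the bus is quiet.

bus = none

step 1: P0: store L0 := 67  ⟶  MII  (L0)  txn=BusRdX  M[L0]=60
step 2: P1: load  L1  ⟶  IEI  (L1)  txn=BusRd  M[L1]=10
step 3: P0: store L1 := 75  ⟶  MII  (L1)  txn=BusRdX  M[L1]=10
step 4: P0: load  L0  ⟶  MII  (L0)  txn=∅  M[L0]=60
step 5: P2: load  L0  ⟶  SIS  (L0)  txn=BusRd+Flush  M[L0]=67
step 6: P2: store L1 := 32  ⟶  IIM  (L1)  txn=BusRdX+Flush  M[L1]=75
step 7: P2: load  L0  ⟶  SIS  (L0)  txn=∅  M[L0]=67
step 8: P0: load  L0  ⟶  SIS  (L0)  txn=∅  M[L0]=67
step 9: P0: load  L1  ⟶  SIS  (L1)  txn=BusRd+Flush  M[L1]=32
step 10: P2: load  L0  ⟶  SIS  (L0)  txn=∅  M[L0]=67
step 11: P0: store L1 := 2  ⟶  MII  (L1)  txn=BusUpgr  M[L1]=32
step 12: P2: store L0 := 8  ⟶  IIM  (L0)  txn=BusUpgr  M[L0]=67
step 13: P2: load  L1  ⟶  SIS  (L1)  txn=BusRd+Flush  M[L1]=2
step 14: P0: store L0 := 53  ⟶  MII  (L0)  txn=BusRdX+Flush  M[L0]=8
step 15: P1: load  L1  ⟶  SSS  (L1)  txn=BusRd  M[L1]=2
step 16: P1: load  L1  ⟶  SSS  (L1)  txn=∅  M[L1]=2
step 17: P0: load  L0  ⟶  MII  (L0)  txn=∅  M[L0]=8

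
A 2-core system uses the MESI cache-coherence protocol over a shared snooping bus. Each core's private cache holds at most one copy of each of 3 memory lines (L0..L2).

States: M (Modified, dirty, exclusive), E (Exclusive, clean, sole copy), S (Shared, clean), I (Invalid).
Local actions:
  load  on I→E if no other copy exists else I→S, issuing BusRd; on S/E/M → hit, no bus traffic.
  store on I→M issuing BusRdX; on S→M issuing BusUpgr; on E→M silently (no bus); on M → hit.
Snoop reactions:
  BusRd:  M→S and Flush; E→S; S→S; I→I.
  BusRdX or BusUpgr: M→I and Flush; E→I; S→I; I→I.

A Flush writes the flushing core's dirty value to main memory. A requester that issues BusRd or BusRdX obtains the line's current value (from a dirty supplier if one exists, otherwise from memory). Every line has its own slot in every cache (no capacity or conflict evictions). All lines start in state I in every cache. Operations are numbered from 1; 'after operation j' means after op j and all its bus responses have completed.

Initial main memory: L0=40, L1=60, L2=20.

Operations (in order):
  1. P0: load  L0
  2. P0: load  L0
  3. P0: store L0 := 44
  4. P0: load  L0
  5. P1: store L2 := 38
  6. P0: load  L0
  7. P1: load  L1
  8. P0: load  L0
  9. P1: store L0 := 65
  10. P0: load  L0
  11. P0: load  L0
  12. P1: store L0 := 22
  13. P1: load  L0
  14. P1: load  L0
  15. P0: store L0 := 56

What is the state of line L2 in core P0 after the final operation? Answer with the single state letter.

1. P0: load  L0  bus=[BusRd]  L0: P0=E P1=I  mem[L0]=40
2. P0: load  L0  bus=[-]  L0: P0=E P1=I  mem[L0]=40
3. P0: store L0 := 44  bus=[-]  L0: P0=M P1=I  mem[L0]=40
4. P0: load  L0  bus=[-]  L0: P0=M P1=I  mem[L0]=40
5. P1: store L2 := 38  bus=[BusRdX]  L2: P0=I P1=M  mem[L2]=20
6. P0: load  L0  bus=[-]  L0: P0=M P1=I  mem[L0]=40
7. P1: load  L1  bus=[BusRd]  L1: P0=I P1=E  mem[L1]=60
8. P0: load  L0  bus=[-]  L0: P0=M P1=I  mem[L0]=40
9. P1: store L0 := 65  bus=[BusRdX,Flush]  L0: P0=I P1=M  mem[L0]=44
10. P0: load  L0  bus=[BusRd,Flush]  L0: P0=S P1=S  mem[L0]=65
11. P0: load  L0  bus=[-]  L0: P0=S P1=S  mem[L0]=65
12. P1: store L0 := 22  bus=[BusUpgr]  L0: P0=I P1=M  mem[L0]=65
13. P1: load  L0  bus=[-]  L0: P0=I P1=M  mem[L0]=65
14. P1: load  L0  bus=[-]  L0: P0=I P1=M  mem[L0]=65
15. P0: store L0 := 56  bus=[BusRdX,Flush]  L0: P0=M P1=I  mem[L0]=22

state = I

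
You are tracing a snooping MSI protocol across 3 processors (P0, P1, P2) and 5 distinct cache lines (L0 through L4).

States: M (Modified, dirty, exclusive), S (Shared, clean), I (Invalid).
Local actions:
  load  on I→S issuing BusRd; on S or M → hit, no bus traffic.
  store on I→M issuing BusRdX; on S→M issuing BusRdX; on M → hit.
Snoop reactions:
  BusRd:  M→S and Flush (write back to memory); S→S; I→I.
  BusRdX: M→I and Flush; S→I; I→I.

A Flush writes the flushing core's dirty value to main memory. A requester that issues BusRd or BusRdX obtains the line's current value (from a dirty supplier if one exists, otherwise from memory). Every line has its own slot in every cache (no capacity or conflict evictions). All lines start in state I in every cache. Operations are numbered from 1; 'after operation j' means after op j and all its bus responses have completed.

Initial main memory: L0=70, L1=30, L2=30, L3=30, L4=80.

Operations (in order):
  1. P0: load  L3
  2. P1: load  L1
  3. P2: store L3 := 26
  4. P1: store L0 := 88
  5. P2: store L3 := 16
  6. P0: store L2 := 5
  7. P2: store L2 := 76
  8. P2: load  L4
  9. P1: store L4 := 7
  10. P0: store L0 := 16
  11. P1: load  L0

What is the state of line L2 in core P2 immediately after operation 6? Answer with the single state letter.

  op1 P0: load  L3 → S/I/I on L3; bus BusRd; mem=30
  op2 P1: load  L1 → I/S/I on L1; bus BusRd; mem=30
  op3 P2: store L3 := 26 → I/I/M on L3; bus BusRdX; mem=30
  op4 P1: store L0 := 88 → I/M/I on L0; bus BusRdX; mem=70
  op5 P2: store L3 := 16 → I/I/M on L3; bus (none); mem=30
  op6 P0: store L2 := 5 → M/I/I on L2; bus BusRdX; mem=30
  op7 P2: store L2 := 76 → I/I/M on L2; bus BusRdX Flush; mem=5
  op8 P2: load  L4 → I/I/S on L4; bus BusRd; mem=80
  op9 P1: store L4 := 7 → I/M/I on L4; bus BusRdX; mem=80
  op10 P0: store L0 := 16 → M/I/I on L0; bus BusRdX Flush; mem=88
  op11 P1: load  L0 → S/S/I on L0; bus BusRd Flush; mem=16

state = I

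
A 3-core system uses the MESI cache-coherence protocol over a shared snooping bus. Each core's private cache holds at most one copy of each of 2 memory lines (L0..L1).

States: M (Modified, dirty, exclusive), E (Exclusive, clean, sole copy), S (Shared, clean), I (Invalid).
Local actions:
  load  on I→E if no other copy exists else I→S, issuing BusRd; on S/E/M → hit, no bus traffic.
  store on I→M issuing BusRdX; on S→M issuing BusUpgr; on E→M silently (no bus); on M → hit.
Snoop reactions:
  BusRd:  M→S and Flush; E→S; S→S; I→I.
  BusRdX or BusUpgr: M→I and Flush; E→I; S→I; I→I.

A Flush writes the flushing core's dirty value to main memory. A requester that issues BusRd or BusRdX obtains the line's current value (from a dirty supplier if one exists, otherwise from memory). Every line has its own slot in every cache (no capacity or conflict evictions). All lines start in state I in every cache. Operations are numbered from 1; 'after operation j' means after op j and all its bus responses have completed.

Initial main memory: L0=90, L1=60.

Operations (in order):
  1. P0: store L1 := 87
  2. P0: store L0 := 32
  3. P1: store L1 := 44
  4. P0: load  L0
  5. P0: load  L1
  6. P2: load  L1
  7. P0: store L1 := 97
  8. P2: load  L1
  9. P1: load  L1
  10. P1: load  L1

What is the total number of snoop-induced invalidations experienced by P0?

invalidations = 1

1. P0: store L1 := 87  bus=[BusRdX]  L1: P0=M P1=I P2=I  mem[L1]=60
2. P0: store L0 := 32  bus=[BusRdX]  L0: P0=M P1=I P2=I  mem[L0]=90
3. P1: store L1 := 44  bus=[BusRdX,Flush]  L1: P0=I P1=M P2=I  mem[L1]=87
4. P0: load  L0  bus=[-]  L0: P0=M P1=I P2=I  mem[L0]=90
5. P0: load  L1  bus=[BusRd,Flush]  L1: P0=S P1=S P2=I  mem[L1]=44
6. P2: load  L1  bus=[BusRd]  L1: P0=S P1=S P2=S  mem[L1]=44
7. P0: store L1 := 97  bus=[BusUpgr]  L1: P0=M P1=I P2=I  mem[L1]=44
8. P2: load  L1  bus=[BusRd,Flush]  L1: P0=S P1=I P2=S  mem[L1]=97
9. P1: load  L1  bus=[BusRd]  L1: P0=S P1=S P2=S  mem[L1]=97
10. P1: load  L1  bus=[-]  L1: P0=S P1=S P2=S  mem[L1]=97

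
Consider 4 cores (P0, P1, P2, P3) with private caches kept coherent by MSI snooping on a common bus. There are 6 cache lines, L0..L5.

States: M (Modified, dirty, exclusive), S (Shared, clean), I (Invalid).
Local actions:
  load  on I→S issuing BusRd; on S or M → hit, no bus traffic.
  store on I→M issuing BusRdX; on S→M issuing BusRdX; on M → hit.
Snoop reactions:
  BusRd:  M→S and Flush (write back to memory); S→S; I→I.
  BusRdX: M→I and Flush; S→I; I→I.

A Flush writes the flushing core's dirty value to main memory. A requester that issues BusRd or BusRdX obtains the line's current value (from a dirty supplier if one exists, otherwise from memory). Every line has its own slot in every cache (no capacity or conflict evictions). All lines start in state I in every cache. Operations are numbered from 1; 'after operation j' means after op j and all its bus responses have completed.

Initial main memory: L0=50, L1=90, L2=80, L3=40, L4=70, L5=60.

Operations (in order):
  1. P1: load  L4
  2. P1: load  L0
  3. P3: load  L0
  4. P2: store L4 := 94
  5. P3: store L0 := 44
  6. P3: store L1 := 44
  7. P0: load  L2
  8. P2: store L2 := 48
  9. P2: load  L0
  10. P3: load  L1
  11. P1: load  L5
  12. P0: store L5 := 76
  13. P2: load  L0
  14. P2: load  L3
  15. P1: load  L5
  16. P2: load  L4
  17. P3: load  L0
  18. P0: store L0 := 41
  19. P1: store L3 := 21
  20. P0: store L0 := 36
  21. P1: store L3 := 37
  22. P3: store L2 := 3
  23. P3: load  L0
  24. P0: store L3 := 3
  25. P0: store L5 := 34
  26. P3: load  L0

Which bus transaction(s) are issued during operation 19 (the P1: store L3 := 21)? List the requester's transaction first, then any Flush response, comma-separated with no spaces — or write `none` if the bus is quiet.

  op1 P1: load  L4 → I/S/I/I on L4; bus BusRd; mem=70
  op2 P1: load  L0 → I/S/I/I on L0; bus BusRd; mem=50
  op3 P3: load  L0 → I/S/I/S on L0; bus BusRd; mem=50
  op4 P2: store L4 := 94 → I/I/M/I on L4; bus BusRdX; mem=70
  op5 P3: store L0 := 44 → I/I/I/M on L0; bus BusRdX; mem=50
  op6 P3: store L1 := 44 → I/I/I/M on L1; bus BusRdX; mem=90
  op7 P0: load  L2 → S/I/I/I on L2; bus BusRd; mem=80
  op8 P2: store L2 := 48 → I/I/M/I on L2; bus BusRdX; mem=80
  op9 P2: load  L0 → I/I/S/S on L0; bus BusRd Flush; mem=44
  op10 P3: load  L1 → I/I/I/M on L1; bus (none); mem=90
  op11 P1: load  L5 → I/S/I/I on L5; bus BusRd; mem=60
  op12 P0: store L5 := 76 → M/I/I/I on L5; bus BusRdX; mem=60
  op13 P2: load  L0 → I/I/S/S on L0; bus (none); mem=44
  op14 P2: load  L3 → I/I/S/I on L3; bus BusRd; mem=40
  op15 P1: load  L5 → S/S/I/I on L5; bus BusRd Flush; mem=76
  op16 P2: load  L4 → I/I/M/I on L4; bus (none); mem=70
  op17 P3: load  L0 → I/I/S/S on L0; bus (none); mem=44
  op18 P0: store L0 := 41 → M/I/I/I on L0; bus BusRdX; mem=44
  op19 P1: store L3 := 21 → I/M/I/I on L3; bus BusRdX; mem=40
  op20 P0: store L0 := 36 → M/I/I/I on L0; bus (none); mem=44
  op21 P1: store L3 := 37 → I/M/I/I on L3; bus (none); mem=40
  op22 P3: store L2 := 3 → I/I/I/M on L2; bus BusRdX Flush; mem=48
  op23 P3: load  L0 → S/I/I/S on L0; bus BusRd Flush; mem=36
  op24 P0: store L3 := 3 → M/I/I/I on L3; bus BusRdX Flush; mem=37
  op25 P0: store L5 := 34 → M/I/I/I on L5; bus BusRdX; mem=76
  op26 P3: load  L0 → S/I/I/S on L0; bus (none); mem=36

bus = BusRdX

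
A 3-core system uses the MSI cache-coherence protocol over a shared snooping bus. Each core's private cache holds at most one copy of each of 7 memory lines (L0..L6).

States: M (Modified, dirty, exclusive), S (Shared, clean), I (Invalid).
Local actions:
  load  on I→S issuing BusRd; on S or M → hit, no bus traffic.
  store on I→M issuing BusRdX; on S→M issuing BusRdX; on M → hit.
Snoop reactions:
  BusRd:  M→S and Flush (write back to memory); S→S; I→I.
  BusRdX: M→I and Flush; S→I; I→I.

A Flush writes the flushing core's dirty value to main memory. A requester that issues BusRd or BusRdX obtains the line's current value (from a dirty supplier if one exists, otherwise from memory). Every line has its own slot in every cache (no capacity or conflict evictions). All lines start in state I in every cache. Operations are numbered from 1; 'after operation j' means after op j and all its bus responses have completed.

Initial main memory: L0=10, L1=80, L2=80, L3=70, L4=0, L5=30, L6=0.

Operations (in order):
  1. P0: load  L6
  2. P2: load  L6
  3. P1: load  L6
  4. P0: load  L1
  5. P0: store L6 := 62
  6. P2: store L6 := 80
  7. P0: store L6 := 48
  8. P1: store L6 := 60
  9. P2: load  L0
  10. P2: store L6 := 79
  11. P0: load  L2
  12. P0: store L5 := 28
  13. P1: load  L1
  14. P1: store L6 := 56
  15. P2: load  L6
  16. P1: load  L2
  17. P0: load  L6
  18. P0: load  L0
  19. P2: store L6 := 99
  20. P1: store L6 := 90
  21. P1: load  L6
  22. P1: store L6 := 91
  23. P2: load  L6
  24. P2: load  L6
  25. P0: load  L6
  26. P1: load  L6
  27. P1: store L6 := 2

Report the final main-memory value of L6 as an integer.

1. P0: load  L6  bus=[BusRd]  L6: P0=S P1=I P2=I  mem[L6]=0
2. P2: load  L6  bus=[BusRd]  L6: P0=S P1=I P2=S  mem[L6]=0
3. P1: load  L6  bus=[BusRd]  L6: P0=S P1=S P2=S  mem[L6]=0
4. P0: load  L1  bus=[BusRd]  L1: P0=S P1=I P2=I  mem[L1]=80
5. P0: store L6 := 62  bus=[BusRdX]  L6: P0=M P1=I P2=I  mem[L6]=0
6. P2: store L6 := 80  bus=[BusRdX,Flush]  L6: P0=I P1=I P2=M  mem[L6]=62
7. P0: store L6 := 48  bus=[BusRdX,Flush]  L6: P0=M P1=I P2=I  mem[L6]=80
8. P1: store L6 := 60  bus=[BusRdX,Flush]  L6: P0=I P1=M P2=I  mem[L6]=48
9. P2: load  L0  bus=[BusRd]  L0: P0=I P1=I P2=S  mem[L0]=10
10. P2: store L6 := 79  bus=[BusRdX,Flush]  L6: P0=I P1=I P2=M  mem[L6]=60
11. P0: load  L2  bus=[BusRd]  L2: P0=S P1=I P2=I  mem[L2]=80
12. P0: store L5 := 28  bus=[BusRdX]  L5: P0=M P1=I P2=I  mem[L5]=30
13. P1: load  L1  bus=[BusRd]  L1: P0=S P1=S P2=I  mem[L1]=80
14. P1: store L6 := 56  bus=[BusRdX,Flush]  L6: P0=I P1=M P2=I  mem[L6]=79
15. P2: load  L6  bus=[BusRd,Flush]  L6: P0=I P1=S P2=S  mem[L6]=56
16. P1: load  L2  bus=[BusRd]  L2: P0=S P1=S P2=I  mem[L2]=80
17. P0: load  L6  bus=[BusRd]  L6: P0=S P1=S P2=S  mem[L6]=56
18. P0: load  L0  bus=[BusRd]  L0: P0=S P1=I P2=S  mem[L0]=10
19. P2: store L6 := 99  bus=[BusRdX]  L6: P0=I P1=I P2=M  mem[L6]=56
20. P1: store L6 := 90  bus=[BusRdX,Flush]  L6: P0=I P1=M P2=I  mem[L6]=99
21. P1: load  L6  bus=[-]  L6: P0=I P1=M P2=I  mem[L6]=99
22. P1: store L6 := 91  bus=[-]  L6: P0=I P1=M P2=I  mem[L6]=99
23. P2: load  L6  bus=[BusRd,Flush]  L6: P0=I P1=S P2=S  mem[L6]=91
24. P2: load  L6  bus=[-]  L6: P0=I P1=S P2=S  mem[L6]=91
25. P0: load  L6  bus=[BusRd]  L6: P0=S P1=S P2=S  mem[L6]=91
26. P1: load  L6  bus=[-]  L6: P0=S P1=S P2=S  mem[L6]=91
27. P1: store L6 := 2  bus=[BusRdX]  L6: P0=I P1=M P2=I  mem[L6]=91

memory[L6] = 91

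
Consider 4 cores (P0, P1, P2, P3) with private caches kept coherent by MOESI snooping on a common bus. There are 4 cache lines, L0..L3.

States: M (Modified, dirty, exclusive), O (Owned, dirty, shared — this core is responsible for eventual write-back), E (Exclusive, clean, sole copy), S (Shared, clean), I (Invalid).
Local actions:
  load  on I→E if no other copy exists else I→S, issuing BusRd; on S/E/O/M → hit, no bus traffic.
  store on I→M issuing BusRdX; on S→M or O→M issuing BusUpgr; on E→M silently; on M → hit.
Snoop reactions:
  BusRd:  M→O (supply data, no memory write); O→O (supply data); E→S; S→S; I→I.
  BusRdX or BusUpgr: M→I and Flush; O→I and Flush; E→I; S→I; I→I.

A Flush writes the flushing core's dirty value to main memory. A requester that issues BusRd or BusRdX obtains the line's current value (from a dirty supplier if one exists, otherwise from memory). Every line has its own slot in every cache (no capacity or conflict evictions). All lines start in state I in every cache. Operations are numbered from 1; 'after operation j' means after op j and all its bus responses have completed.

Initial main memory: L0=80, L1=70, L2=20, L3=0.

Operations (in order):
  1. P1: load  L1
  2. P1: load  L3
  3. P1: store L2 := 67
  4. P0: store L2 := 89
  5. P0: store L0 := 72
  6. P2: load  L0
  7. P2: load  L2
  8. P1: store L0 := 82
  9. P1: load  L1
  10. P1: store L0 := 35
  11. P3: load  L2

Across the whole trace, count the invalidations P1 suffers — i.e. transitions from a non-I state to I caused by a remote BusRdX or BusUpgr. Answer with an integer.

invalidations = 1

1. P1: load  L1  bus=[BusRd]  L1: P0=I P1=E P2=I P3=I  mem[L1]=70
2. P1: load  L3  bus=[BusRd]  L3: P0=I P1=E P2=I P3=I  mem[L3]=0
3. P1: store L2 := 67  bus=[BusRdX]  L2: P0=I P1=M P2=I P3=I  mem[L2]=20
4. P0: store L2 := 89  bus=[BusRdX,Flush]  L2: P0=M P1=I P2=I P3=I  mem[L2]=67
5. P0: store L0 := 72  bus=[BusRdX]  L0: P0=M P1=I P2=I P3=I  mem[L0]=80
6. P2: load  L0  bus=[BusRd]  L0: P0=O P1=I P2=S P3=I  mem[L0]=80
7. P2: load  L2  bus=[BusRd]  L2: P0=O P1=I P2=S P3=I  mem[L2]=67
8. P1: store L0 := 82  bus=[BusRdX,Flush]  L0: P0=I P1=M P2=I P3=I  mem[L0]=72
9. P1: load  L1  bus=[-]  L1: P0=I P1=E P2=I P3=I  mem[L1]=70
10. P1: store L0 := 35  bus=[-]  L0: P0=I P1=M P2=I P3=I  mem[L0]=72
11. P3: load  L2  bus=[BusRd]  L2: P0=O P1=I P2=S P3=S  mem[L2]=67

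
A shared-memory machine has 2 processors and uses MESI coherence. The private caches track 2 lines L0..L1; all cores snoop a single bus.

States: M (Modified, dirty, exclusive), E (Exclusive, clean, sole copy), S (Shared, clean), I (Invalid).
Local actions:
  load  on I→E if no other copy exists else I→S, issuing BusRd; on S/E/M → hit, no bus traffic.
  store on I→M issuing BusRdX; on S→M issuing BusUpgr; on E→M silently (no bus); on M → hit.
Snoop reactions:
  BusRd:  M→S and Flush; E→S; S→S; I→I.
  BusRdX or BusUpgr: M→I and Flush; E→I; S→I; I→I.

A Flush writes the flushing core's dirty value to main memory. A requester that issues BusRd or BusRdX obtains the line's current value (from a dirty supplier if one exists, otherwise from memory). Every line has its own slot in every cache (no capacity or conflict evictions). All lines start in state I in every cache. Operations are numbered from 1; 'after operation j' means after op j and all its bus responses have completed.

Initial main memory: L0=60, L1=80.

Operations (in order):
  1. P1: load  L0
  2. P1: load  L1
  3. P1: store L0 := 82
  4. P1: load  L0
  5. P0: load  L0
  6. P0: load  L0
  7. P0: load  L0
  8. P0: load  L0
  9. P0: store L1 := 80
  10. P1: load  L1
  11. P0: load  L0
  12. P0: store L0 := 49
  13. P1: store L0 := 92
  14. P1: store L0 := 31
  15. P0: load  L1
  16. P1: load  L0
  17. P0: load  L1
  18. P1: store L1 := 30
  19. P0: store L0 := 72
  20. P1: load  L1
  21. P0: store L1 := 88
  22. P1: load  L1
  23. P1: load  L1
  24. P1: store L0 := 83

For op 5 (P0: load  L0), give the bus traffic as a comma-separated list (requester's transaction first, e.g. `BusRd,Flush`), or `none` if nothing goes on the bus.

[1] P1: load  L0 | P0:I, P1:E(60) | bus: BusRd
[2] P1: load  L1 | P0:I, P1:E(80) | bus: BusRd
[3] P1: store L0 := 82 | P0:I, P1:M(82) | bus: none
[4] P1: load  L0 | P0:I, P1:M(82) | bus: none
[5] P0: load  L0 | P0:S(82), P1:S(82) | bus: BusRd,Flush
[6] P0: load  L0 | P0:S(82), P1:S(82) | bus: none
[7] P0: load  L0 | P0:S(82), P1:S(82) | bus: none
[8] P0: load  L0 | P0:S(82), P1:S(82) | bus: none
[9] P0: store L1 := 80 | P0:M(80), P1:I | bus: BusRdX
[10] P1: load  L1 | P0:S(80), P1:S(80) | bus: BusRd,Flush
[11] P0: load  L0 | P0:S(82), P1:S(82) | bus: none
[12] P0: store L0 := 49 | P0:M(49), P1:I | bus: BusUpgr
[13] P1: store L0 := 92 | P0:I, P1:M(92) | bus: BusRdX,Flush
[14] P1: store L0 := 31 | P0:I, P1:M(31) | bus: none
[15] P0: load  L1 | P0:S(80), P1:S(80) | bus: none
[16] P1: load  L0 | P0:I, P1:M(31) | bus: none
[17] P0: load  L1 | P0:S(80), P1:S(80) | bus: none
[18] P1: store L1 := 30 | P0:I, P1:M(30) | bus: BusUpgr
[19] P0: store L0 := 72 | P0:M(72), P1:I | bus: BusRdX,Flush
[20] P1: load  L1 | P0:I, P1:M(30) | bus: none
[21] P0: store L1 := 88 | P0:M(88), P1:I | bus: BusRdX,Flush
[22] P1: load  L1 | P0:S(88), P1:S(88) | bus: BusRd,Flush
[23] P1: load  L1 | P0:S(88), P1:S(88) | bus: none
[24] P1: store L0 := 83 | P0:I, P1:M(83) | bus: BusRdX,Flush

bus = BusRd,Flush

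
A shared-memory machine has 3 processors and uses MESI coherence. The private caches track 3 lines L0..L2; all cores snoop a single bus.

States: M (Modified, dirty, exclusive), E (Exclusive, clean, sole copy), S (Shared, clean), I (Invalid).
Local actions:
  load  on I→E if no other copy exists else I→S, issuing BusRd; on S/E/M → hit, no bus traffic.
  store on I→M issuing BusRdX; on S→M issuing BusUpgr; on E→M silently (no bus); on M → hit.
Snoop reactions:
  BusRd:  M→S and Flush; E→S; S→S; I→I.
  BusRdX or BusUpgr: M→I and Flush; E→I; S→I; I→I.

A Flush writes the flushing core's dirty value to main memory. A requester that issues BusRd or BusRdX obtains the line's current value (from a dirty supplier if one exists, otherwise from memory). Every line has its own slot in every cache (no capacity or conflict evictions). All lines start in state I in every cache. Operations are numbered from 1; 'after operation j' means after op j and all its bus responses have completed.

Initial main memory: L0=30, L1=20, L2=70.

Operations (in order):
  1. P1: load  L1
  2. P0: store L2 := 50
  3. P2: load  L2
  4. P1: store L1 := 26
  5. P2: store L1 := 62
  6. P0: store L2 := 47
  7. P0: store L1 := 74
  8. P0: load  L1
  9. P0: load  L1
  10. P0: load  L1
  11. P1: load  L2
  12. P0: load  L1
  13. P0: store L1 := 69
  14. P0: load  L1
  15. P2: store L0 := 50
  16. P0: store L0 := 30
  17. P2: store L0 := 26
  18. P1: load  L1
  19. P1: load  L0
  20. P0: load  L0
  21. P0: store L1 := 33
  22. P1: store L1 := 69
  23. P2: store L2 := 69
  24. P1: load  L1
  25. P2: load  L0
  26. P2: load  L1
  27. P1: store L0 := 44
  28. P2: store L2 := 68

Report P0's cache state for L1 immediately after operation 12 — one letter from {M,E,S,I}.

[1] P1: load  L1 | P0:I, P1:E(20), P2:I | bus: BusRd
[2] P0: store L2 := 50 | P0:M(50), P1:I, P2:I | bus: BusRdX
[3] P2: load  L2 | P0:S(50), P1:I, P2:S(50) | bus: BusRd,Flush
[4] P1: store L1 := 26 | P0:I, P1:M(26), P2:I | bus: none
[5] P2: store L1 := 62 | P0:I, P1:I, P2:M(62) | bus: BusRdX,Flush
[6] P0: store L2 := 47 | P0:M(47), P1:I, P2:I | bus: BusUpgr
[7] P0: store L1 := 74 | P0:M(74), P1:I, P2:I | bus: BusRdX,Flush
[8] P0: load  L1 | P0:M(74), P1:I, P2:I | bus: none
[9] P0: load  L1 | P0:M(74), P1:I, P2:I | bus: none
[10] P0: load  L1 | P0:M(74), P1:I, P2:I | bus: none
[11] P1: load  L2 | P0:S(47), P1:S(47), P2:I | bus: BusRd,Flush
[12] P0: load  L1 | P0:M(74), P1:I, P2:I | bus: none
[13] P0: store L1 := 69 | P0:M(69), P1:I, P2:I | bus: none
[14] P0: load  L1 | P0:M(69), P1:I, P2:I | bus: none
[15] P2: store L0 := 50 | P0:I, P1:I, P2:M(50) | bus: BusRdX
[16] P0: store L0 := 30 | P0:M(30), P1:I, P2:I | bus: BusRdX,Flush
[17] P2: store L0 := 26 | P0:I, P1:I, P2:M(26) | bus: BusRdX,Flush
[18] P1: load  L1 | P0:S(69), P1:S(69), P2:I | bus: BusRd,Flush
[19] P1: load  L0 | P0:I, P1:S(26), P2:S(26) | bus: BusRd,Flush
[20] P0: load  L0 | P0:S(26), P1:S(26), P2:S(26) | bus: BusRd
[21] P0: store L1 := 33 | P0:M(33), P1:I, P2:I | bus: BusUpgr
[22] P1: store L1 := 69 | P0:I, P1:M(69), P2:I | bus: BusRdX,Flush
[23] P2: store L2 := 69 | P0:I, P1:I, P2:M(69) | bus: BusRdX
[24] P1: load  L1 | P0:I, P1:M(69), P2:I | bus: none
[25] P2: load  L0 | P0:S(26), P1:S(26), P2:S(26) | bus: none
[26] P2: load  L1 | P0:I, P1:S(69), P2:S(69) | bus: BusRd,Flush
[27] P1: store L0 := 44 | P0:I, P1:M(44), P2:I | bus: BusUpgr
[28] P2: store L2 := 68 | P0:I, P1:I, P2:M(68) | bus: none

state = M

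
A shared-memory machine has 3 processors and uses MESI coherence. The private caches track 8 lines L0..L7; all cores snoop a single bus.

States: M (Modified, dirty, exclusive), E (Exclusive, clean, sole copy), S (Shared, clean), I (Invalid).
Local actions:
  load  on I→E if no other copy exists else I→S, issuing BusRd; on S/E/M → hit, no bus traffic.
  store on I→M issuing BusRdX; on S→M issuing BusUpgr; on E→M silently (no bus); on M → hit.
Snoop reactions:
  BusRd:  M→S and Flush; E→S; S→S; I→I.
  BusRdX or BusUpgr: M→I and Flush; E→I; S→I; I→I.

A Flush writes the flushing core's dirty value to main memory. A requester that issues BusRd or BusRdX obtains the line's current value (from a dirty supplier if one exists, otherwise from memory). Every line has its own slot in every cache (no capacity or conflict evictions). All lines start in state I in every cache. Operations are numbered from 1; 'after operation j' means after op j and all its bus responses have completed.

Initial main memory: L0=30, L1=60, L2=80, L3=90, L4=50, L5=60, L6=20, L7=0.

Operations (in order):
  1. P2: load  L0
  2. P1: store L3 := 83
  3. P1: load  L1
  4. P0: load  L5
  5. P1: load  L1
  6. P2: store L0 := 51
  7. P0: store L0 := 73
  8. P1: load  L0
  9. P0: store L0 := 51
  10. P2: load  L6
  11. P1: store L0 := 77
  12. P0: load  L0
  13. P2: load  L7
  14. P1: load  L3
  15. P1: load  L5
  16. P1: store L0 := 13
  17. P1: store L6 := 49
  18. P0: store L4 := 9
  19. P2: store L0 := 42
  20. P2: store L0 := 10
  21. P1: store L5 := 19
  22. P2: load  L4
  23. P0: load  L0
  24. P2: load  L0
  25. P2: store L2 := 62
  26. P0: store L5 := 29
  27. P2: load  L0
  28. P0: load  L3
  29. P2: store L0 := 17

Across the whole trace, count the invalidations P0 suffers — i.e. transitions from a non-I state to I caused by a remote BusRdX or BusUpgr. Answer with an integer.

invalidations = 4

1. P2: load  L0  bus=[BusRd]  L0: P0=I P1=I P2=E  mem[L0]=30
2. P1: store L3 := 83  bus=[BusRdX]  L3: P0=I P1=M P2=I  mem[L3]=90
3. P1: load  L1  bus=[BusRd]  L1: P0=I P1=E P2=I  mem[L1]=60
4. P0: load  L5  bus=[BusRd]  L5: P0=E P1=I P2=I  mem[L5]=60
5. P1: load  L1  bus=[-]  L1: P0=I P1=E P2=I  mem[L1]=60
6. P2: store L0 := 51  bus=[-]  L0: P0=I P1=I P2=M  mem[L0]=30
7. P0: store L0 := 73  bus=[BusRdX,Flush]  L0: P0=M P1=I P2=I  mem[L0]=51
8. P1: load  L0  bus=[BusRd,Flush]  L0: P0=S P1=S P2=I  mem[L0]=73
9. P0: store L0 := 51  bus=[BusUpgr]  L0: P0=M P1=I P2=I  mem[L0]=73
10. P2: load  L6  bus=[BusRd]  L6: P0=I P1=I P2=E  mem[L6]=20
11. P1: store L0 := 77  bus=[BusRdX,Flush]  L0: P0=I P1=M P2=I  mem[L0]=51
12. P0: load  L0  bus=[BusRd,Flush]  L0: P0=S P1=S P2=I  mem[L0]=77
13. P2: load  L7  bus=[BusRd]  L7: P0=I P1=I P2=E  mem[L7]=0
14. P1: load  L3  bus=[-]  L3: P0=I P1=M P2=I  mem[L3]=90
15. P1: load  L5  bus=[BusRd]  L5: P0=S P1=S P2=I  mem[L5]=60
16. P1: store L0 := 13  bus=[BusUpgr]  L0: P0=I P1=M P2=I  mem[L0]=77
17. P1: store L6 := 49  bus=[BusRdX]  L6: P0=I P1=M P2=I  mem[L6]=20
18. P0: store L4 := 9  bus=[BusRdX]  L4: P0=M P1=I P2=I  mem[L4]=50
19. P2: store L0 := 42  bus=[BusRdX,Flush]  L0: P0=I P1=I P2=M  mem[L0]=13
20. P2: store L0 := 10  bus=[-]  L0: P0=I P1=I P2=M  mem[L0]=13
21. P1: store L5 := 19  bus=[BusUpgr]  L5: P0=I P1=M P2=I  mem[L5]=60
22. P2: load  L4  bus=[BusRd,Flush]  L4: P0=S P1=I P2=S  mem[L4]=9
23. P0: load  L0  bus=[BusRd,Flush]  L0: P0=S P1=I P2=S  mem[L0]=10
24. P2: load  L0  bus=[-]  L0: P0=S P1=I P2=S  mem[L0]=10
25. P2: store L2 := 62  bus=[BusRdX]  L2: P0=I P1=I P2=M  mem[L2]=80
26. P0: store L5 := 29  bus=[BusRdX,Flush]  L5: P0=M P1=I P2=I  mem[L5]=19
27. P2: load  L0  bus=[-]  L0: P0=S P1=I P2=S  mem[L0]=10
28. P0: load  L3  bus=[BusRd,Flush]  L3: P0=S P1=S P2=I  mem[L3]=83
29. P2: store L0 := 17  bus=[BusUpgr]  L0: P0=I P1=I P2=M  mem[L0]=10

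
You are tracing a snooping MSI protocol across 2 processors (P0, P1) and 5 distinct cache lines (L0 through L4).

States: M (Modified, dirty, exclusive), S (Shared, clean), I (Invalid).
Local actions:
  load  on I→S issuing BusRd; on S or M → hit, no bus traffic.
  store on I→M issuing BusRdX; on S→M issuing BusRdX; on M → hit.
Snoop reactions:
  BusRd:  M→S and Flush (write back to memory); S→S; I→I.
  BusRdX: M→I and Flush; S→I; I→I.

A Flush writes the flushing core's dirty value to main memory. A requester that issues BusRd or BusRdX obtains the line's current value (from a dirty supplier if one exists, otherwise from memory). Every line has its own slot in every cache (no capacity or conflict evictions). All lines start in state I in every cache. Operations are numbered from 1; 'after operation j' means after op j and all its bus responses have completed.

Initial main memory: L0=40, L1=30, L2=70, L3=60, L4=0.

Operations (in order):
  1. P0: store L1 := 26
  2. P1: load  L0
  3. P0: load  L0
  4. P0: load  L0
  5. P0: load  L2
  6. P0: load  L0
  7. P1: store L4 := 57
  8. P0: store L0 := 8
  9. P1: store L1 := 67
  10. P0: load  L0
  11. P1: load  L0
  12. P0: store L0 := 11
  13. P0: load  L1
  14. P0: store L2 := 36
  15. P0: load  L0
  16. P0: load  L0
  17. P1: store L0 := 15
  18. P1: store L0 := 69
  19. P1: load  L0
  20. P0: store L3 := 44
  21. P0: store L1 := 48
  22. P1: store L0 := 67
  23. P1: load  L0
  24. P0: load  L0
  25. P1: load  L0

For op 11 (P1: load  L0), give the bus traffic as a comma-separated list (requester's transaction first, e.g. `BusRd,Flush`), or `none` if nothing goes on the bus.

bus = BusRd,Flush

  op1 P0: store L1 := 26 → M/I on L1; bus BusRdX; mem=30
  op2 P1: load  L0 → I/S on L0; bus BusRd; mem=40
  op3 P0: load  L0 → S/S on L0; bus BusRd; mem=40
  op4 P0: load  L0 → S/S on L0; bus (none); mem=40
  op5 P0: load  L2 → S/I on L2; bus BusRd; mem=70
  op6 P0: load  L0 → S/S on L0; bus (none); mem=40
  op7 P1: store L4 := 57 → I/M on L4; bus BusRdX; mem=0
  op8 P0: store L0 := 8 → M/I on L0; bus BusRdX; mem=40
  op9 P1: store L1 := 67 → I/M on L1; bus BusRdX Flush; mem=26
  op10 P0: load  L0 → M/I on L0; bus (none); mem=40
  op11 P1: load  L0 → S/S on L0; bus BusRd Flush; mem=8
  op12 P0: store L0 := 11 → M/I on L0; bus BusRdX; mem=8
  op13 P0: load  L1 → S/S on L1; bus BusRd Flush; mem=67
  op14 P0: store L2 := 36 → M/I on L2; bus BusRdX; mem=70
  op15 P0: load  L0 → M/I on L0; bus (none); mem=8
  op16 P0: load  L0 → M/I on L0; bus (none); mem=8
  op17 P1: store L0 := 15 → I/M on L0; bus BusRdX Flush; mem=11
  op18 P1: store L0 := 69 → I/M on L0; bus (none); mem=11
  op19 P1: load  L0 → I/M on L0; bus (none); mem=11
  op20 P0: store L3 := 44 → M/I on L3; bus BusRdX; mem=60
  op21 P0: store L1 := 48 → M/I on L1; bus BusRdX; mem=67
  op22 P1: store L0 := 67 → I/M on L0; bus (none); mem=11
  op23 P1: load  L0 → I/M on L0; bus (none); mem=11
  op24 P0: load  L0 → S/S on L0; bus BusRd Flush; mem=67
  op25 P1: load  L0 → S/S on L0; bus (none); mem=67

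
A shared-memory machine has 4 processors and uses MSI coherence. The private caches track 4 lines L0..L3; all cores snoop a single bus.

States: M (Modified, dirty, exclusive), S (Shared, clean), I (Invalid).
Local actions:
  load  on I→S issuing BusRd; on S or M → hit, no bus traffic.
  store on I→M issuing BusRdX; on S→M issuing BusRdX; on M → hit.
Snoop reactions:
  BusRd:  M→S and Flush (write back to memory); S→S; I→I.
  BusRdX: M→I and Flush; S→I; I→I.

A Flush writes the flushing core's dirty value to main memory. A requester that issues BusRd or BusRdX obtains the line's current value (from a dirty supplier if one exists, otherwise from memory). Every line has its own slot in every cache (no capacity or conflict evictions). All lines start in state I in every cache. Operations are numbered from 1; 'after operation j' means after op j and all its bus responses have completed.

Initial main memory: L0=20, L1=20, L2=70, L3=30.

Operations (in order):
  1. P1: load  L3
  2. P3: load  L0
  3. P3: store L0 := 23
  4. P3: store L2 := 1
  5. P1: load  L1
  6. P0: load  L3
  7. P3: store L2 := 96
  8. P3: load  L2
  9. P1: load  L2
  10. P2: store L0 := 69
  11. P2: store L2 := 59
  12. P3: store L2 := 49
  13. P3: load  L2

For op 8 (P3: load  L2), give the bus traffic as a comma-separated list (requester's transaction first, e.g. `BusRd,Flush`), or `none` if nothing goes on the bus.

  op1 P1: load  L3 → I/S/I/I on L3; bus BusRd; mem=30
  op2 P3: load  L0 → I/I/I/S on L0; bus BusRd; mem=20
  op3 P3: store L0 := 23 → I/I/I/M on L0; bus BusRdX; mem=20
  op4 P3: store L2 := 1 → I/I/I/M on L2; bus BusRdX; mem=70
  op5 P1: load  L1 → I/S/I/I on L1; bus BusRd; mem=20
  op6 P0: load  L3 → S/S/I/I on L3; bus BusRd; mem=30
  op7 P3: store L2 := 96 → I/I/I/M on L2; bus (none); mem=70
  op8 P3: load  L2 → I/I/I/M on L2; bus (none); mem=70
  op9 P1: load  L2 → I/S/I/S on L2; bus BusRd Flush; mem=96
  op10 P2: store L0 := 69 → I/I/M/I on L0; bus BusRdX Flush; mem=23
  op11 P2: store L2 := 59 → I/I/M/I on L2; bus BusRdX; mem=96
  op12 P3: store L2 := 49 → I/I/I/M on L2; bus BusRdX Flush; mem=59
  op13 P3: load  L2 → I/I/I/M on L2; bus (none); mem=59

bus = none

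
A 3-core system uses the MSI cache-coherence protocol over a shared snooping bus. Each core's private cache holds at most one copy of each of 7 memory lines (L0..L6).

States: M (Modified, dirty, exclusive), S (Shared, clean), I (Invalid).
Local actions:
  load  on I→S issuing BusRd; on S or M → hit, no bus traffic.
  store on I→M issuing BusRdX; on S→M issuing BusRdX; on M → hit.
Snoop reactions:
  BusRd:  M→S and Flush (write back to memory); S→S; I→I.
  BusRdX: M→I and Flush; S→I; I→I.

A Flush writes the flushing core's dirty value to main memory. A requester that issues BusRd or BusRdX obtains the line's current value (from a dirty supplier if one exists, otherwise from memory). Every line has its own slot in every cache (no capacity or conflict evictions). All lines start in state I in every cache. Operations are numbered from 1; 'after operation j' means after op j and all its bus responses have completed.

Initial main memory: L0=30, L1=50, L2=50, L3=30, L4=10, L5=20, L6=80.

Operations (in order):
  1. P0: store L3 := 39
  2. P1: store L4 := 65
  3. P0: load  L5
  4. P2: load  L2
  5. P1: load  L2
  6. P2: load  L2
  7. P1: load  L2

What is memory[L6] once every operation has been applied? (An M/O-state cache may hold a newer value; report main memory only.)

1. P0: store L3 := 39  bus=[BusRdX]  L3: P0=M P1=I P2=I  mem[L3]=30
2. P1: store L4 := 65  bus=[BusRdX]  L4: P0=I P1=M P2=I  mem[L4]=10
3. P0: load  L5  bus=[BusRd]  L5: P0=S P1=I P2=I  mem[L5]=20
4. P2: load  L2  bus=[BusRd]  L2: P0=I P1=I P2=S  mem[L2]=50
5. P1: load  L2  bus=[BusRd]  L2: P0=I P1=S P2=S  mem[L2]=50
6. P2: load  L2  bus=[-]  L2: P0=I P1=S P2=S  mem[L2]=50
7. P1: load  L2  bus=[-]  L2: P0=I P1=S P2=S  mem[L2]=50

memory[L6] = 80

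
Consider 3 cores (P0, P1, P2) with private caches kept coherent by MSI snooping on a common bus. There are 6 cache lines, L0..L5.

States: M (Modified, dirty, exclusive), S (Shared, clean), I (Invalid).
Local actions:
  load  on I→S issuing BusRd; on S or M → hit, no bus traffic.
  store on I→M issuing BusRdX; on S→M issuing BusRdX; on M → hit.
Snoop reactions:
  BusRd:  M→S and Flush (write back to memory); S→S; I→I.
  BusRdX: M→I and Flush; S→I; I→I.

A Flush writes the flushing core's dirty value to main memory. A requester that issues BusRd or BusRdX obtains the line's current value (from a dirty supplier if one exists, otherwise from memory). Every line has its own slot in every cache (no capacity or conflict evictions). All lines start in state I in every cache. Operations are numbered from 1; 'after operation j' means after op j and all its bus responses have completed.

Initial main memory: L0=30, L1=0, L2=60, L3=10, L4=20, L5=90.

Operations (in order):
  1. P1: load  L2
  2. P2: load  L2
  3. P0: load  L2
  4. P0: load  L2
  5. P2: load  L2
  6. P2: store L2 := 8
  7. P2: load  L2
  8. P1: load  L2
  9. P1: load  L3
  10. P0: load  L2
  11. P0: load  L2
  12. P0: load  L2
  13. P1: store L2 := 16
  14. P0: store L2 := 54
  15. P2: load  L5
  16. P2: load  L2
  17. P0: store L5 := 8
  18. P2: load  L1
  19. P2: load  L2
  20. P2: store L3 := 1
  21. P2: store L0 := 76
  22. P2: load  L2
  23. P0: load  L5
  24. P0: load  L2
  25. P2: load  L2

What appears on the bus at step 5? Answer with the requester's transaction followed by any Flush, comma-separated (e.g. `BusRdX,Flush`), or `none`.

  op1 P1: load  L2 → I/S/I on L2; bus BusRd; mem=60
  op2 P2: load  L2 → I/S/S on L2; bus BusRd; mem=60
  op3 P0: load  L2 → S/S/S on L2; bus BusRd; mem=60
  op4 P0: load  L2 → S/S/S on L2; bus (none); mem=60
  op5 P2: load  L2 → S/S/S on L2; bus (none); mem=60
  op6 P2: store L2 := 8 → I/I/M on L2; bus BusRdX; mem=60
  op7 P2: load  L2 → I/I/M on L2; bus (none); mem=60
  op8 P1: load  L2 → I/S/S on L2; bus BusRd Flush; mem=8
  op9 P1: load  L3 → I/S/I on L3; bus BusRd; mem=10
  op10 P0: load  L2 → S/S/S on L2; bus BusRd; mem=8
  op11 P0: load  L2 → S/S/S on L2; bus (none); mem=8
  op12 P0: load  L2 → S/S/S on L2; bus (none); mem=8
  op13 P1: store L2 := 16 → I/M/I on L2; bus BusRdX; mem=8
  op14 P0: store L2 := 54 → M/I/I on L2; bus BusRdX Flush; mem=16
  op15 P2: load  L5 → I/I/S on L5; bus BusRd; mem=90
  op16 P2: load  L2 → S/I/S on L2; bus BusRd Flush; mem=54
  op17 P0: store L5 := 8 → M/I/I on L5; bus BusRdX; mem=90
  op18 P2: load  L1 → I/I/S on L1; bus BusRd; mem=0
  op19 P2: load  L2 → S/I/S on L2; bus (none); mem=54
  op20 P2: store L3 := 1 → I/I/M on L3; bus BusRdX; mem=10
  op21 P2: store L0 := 76 → I/I/M on L0; bus BusRdX; mem=30
  op22 P2: load  L2 → S/I/S on L2; bus (none); mem=54
  op23 P0: load  L5 → M/I/I on L5; bus (none); mem=90
  op24 P0: load  L2 → S/I/S on L2; bus (none); mem=54
  op25 P2: load  L2 → S/I/S on L2; bus (none); mem=54

bus = none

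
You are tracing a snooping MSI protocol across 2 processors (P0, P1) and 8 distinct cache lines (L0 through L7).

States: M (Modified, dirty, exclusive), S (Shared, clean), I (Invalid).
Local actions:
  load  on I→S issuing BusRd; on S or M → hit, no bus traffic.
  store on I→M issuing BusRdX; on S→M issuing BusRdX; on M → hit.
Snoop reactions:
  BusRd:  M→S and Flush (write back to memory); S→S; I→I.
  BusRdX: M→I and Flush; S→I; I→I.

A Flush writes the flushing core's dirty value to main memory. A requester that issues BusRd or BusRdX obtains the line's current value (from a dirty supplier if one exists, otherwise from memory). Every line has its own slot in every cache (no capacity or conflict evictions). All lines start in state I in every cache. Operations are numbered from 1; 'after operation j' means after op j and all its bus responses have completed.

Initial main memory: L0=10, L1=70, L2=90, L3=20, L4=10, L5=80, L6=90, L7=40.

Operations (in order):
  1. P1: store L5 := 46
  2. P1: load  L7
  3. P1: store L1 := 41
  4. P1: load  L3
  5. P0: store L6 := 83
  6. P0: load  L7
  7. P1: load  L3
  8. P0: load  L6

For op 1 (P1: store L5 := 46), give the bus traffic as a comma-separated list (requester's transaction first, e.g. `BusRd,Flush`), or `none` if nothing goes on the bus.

bus = BusRdX

step 1: P1: store L5 := 46  ⟶  IM  (L5)  txn=BusRdX  M[L5]=80
step 2: P1: load  L7  ⟶  IS  (L7)  txn=BusRd  M[L7]=40
step 3: P1: store L1 := 41  ⟶  IM  (L1)  txn=BusRdX  M[L1]=70
step 4: P1: load  L3  ⟶  IS  (L3)  txn=BusRd  M[L3]=20
step 5: P0: store L6 := 83  ⟶  MI  (L6)  txn=BusRdX  M[L6]=90
step 6: P0: load  L7  ⟶  SS  (L7)  txn=BusRd  M[L7]=40
step 7: P1: load  L3  ⟶  IS  (L3)  txn=∅  M[L3]=20
step 8: P0: load  L6  ⟶  MI  (L6)  txn=∅  M[L6]=90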